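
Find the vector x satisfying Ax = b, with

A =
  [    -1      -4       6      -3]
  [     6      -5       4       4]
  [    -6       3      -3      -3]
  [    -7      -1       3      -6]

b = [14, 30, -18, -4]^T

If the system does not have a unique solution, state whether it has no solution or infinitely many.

Row-reduce:
R1 ← R1 / (-1).
R2 ← R2 − 6·R1.
R3 ← R3 + 6·R1.
R4 ← R4 + 7·R1.
R2 ← R2 / (-29).
R1 ← R1 − 4·R2.
R3 ← R3 − 27·R2.
R4 ← R4 − 27·R2.
R3 ← R3 / (-51/29).
R1 ← R1 + 14/29·R3.
R2 ← R2 + 40/29·R3.
R4 ← R4 + 51/29·R3.
Rank is 3 with 4 unknowns, leaving x_4 free.

infinitely many solutions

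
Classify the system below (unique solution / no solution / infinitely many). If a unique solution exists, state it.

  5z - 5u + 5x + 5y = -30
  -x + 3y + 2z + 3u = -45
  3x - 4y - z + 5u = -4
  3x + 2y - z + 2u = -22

Row-reduce the augmented matrix:
R1 ← R1 / (5).
R2 ← R2 + 1·R1.
R3 ← R3 − 3·R1.
R4 ← R4 − 3·R1.
R2 ← R2 / (4).
R1 ← R1 − 1·R2.
R3 ← R3 + 7·R2.
R4 ← R4 + 1·R2.
R3 ← R3 / (5/4).
R1 ← R1 − 1/4·R3.
R2 ← R2 − 3/4·R3.
R4 ← R4 + 13/4·R3.
R4 ← R4 / (177/5).
R1 ← R1 + 19/5·R4.
R2 ← R2 + 32/5·R4.
R3 ← R3 − 46/5·R4.
Reading off the reduced rows gives x = -1, y = -6, z = -5, u = -6.

x = -1, y = -6, z = -5, u = -6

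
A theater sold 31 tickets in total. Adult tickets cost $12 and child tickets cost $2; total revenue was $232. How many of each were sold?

Let a = adult tickets, c = child tickets.
  a + c = 31
  12a + 2c = 232
From equation 1: a = 31 − c.
Substitute into equation 2 and solve: c = 14.
Then a = 17.

adult tickets: 17, child tickets: 14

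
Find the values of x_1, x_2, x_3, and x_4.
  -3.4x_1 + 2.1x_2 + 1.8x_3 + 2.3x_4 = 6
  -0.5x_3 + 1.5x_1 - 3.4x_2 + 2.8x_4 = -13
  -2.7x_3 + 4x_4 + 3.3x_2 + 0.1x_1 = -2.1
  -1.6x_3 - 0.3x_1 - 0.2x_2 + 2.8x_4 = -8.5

x_1 = 1, x_2 = 3, x_3 = 3, x_4 = -1

Row-reduce the augmented matrix:
R1 ← R1 / (-17/5).
R2 ← R2 − 3/2·R1.
R3 ← R3 − 1/10·R1.
R4 ← R4 + 3/10·R1.
R2 ← R2 / (-841/340).
R1 ← R1 + 21/34·R2.
R3 ← R3 − 1143/340·R2.
R4 ← R4 + 131/340·R2.
R3 ← R3 / (-1890/841).
R1 ← R1 + 507/841·R3.
R2 ← R2 + 100/841·R3.
R4 ← R4 + 15177/8410·R3.
R4 ← R4 / (-113963/21000).
R1 ← R1 + 8633/2100·R4.
R2 ← R2 + 128/63·R4.
R3 ← R3 + 25937/6300·R4.
Reading off the reduced rows gives x_1 = 1, x_2 = 3, x_3 = 3, x_4 = -1.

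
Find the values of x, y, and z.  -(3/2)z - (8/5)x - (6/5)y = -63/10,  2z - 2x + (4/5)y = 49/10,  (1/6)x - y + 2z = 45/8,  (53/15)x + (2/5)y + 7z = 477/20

x = 3/4, y = 1/2, z = 3

Row-reduce the augmented matrix:
R1 ← R1 / (-8/5).
R2 ← R2 + 2·R1.
R3 ← R3 − 1/6·R1.
R4 ← R4 − 53/15·R1.
R2 ← R2 / (23/10).
R1 ← R1 − 3/4·R2.
R3 ← R3 + 9/8·R2.
R4 ← R4 + 9/4·R2.
R3 ← R3 / (86/23).
R1 ← R1 + 15/46·R3.
R2 ← R2 − 155/92·R3.
R4 ← R4 − 172/23·R3.
R4 reduces to 0 = 0, so the extra equation is consistent.
Reading off the reduced rows gives x = 3/4, y = 1/2, z = 3.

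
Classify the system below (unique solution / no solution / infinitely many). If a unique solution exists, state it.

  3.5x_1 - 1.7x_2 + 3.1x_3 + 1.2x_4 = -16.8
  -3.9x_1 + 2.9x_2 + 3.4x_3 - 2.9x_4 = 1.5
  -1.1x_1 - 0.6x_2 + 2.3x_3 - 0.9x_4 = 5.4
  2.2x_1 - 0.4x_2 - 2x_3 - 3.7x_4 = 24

Row-reduce the augmented matrix:
R1 ← R1 / (7/2).
R2 ← R2 + 39/10·R1.
R3 ← R3 + 11/10·R1.
R4 ← R4 − 11/5·R1.
R2 ← R2 / (176/175).
R1 ← R1 + 17/35·R2.
R3 ← R3 + 397/350·R2.
R4 ← R4 − 117/175·R2.
R3 ← R3 / (38737/3520).
R1 ← R1 − 1477/352·R3.
R2 ← R2 − 2399/352·R3.
R4 ← R4 + 14969/1760·R3.
R4 ← R4 / (-2007237/387370).
R1 ← R1 − 17800/38737·R4.
R2 ← R2 + 5367/38737·R4.
R3 ← R3 + 8045/38737·R4.
Reading off the reduced rows gives x_1 = -3, x_2 = -6, x_3 = -3, x_4 = -6.

x_1 = -3, x_2 = -6, x_3 = -3, x_4 = -6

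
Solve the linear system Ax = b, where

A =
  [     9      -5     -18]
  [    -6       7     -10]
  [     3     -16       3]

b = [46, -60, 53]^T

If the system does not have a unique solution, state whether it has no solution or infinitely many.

Row-reduce the augmented matrix:
R1 ← R1 / (9).
R2 ← R2 + 6·R1.
R3 ← R3 − 3·R1.
R2 ← R2 / (11/3).
R1 ← R1 + 5/9·R2.
R3 ← R3 + 43/3·R2.
R3 ← R3 / (-77).
R1 ← R1 + 16/3·R3.
R2 ← R2 + 6·R3.
Reading off the reduced rows gives x_1 = 6, x_2 = -2, x_3 = 1.

x_1 = 6, x_2 = -2, x_3 = 1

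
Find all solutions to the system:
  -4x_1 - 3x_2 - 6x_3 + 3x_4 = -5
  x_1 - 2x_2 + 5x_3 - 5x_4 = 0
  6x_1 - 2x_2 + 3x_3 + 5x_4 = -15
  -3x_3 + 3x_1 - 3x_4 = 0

x_1 = -1, x_2 = 2, x_3 = 0, x_4 = -1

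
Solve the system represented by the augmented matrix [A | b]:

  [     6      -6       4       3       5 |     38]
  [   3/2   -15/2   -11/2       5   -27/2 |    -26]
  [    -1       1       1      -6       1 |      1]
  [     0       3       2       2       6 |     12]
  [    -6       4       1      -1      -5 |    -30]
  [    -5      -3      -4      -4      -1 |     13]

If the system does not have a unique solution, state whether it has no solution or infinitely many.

no solution

Row-reduce:
R1 ← R1 / (6).
R2 ← R2 − 3/2·R1.
R3 ← R3 + 1·R1.
R5 ← R5 + 6·R1.
R6 ← R6 + 5·R1.
R2 ← R2 / (-6).
R1 ← R1 + 1·R2.
R4 ← R4 − 3·R2.
R5 ← R5 + 2·R2.
R6 ← R6 + 8·R2.
R3 ← R3 / (5/3).
R1 ← R1 − 7/4·R3.
R2 ← R2 − 13/12·R3.
R4 ← R4 + 5/4·R3.
R5 ← R5 − 43/6·R3.
R6 ← R6 − 8·R3.
Swap R4 and R5.
R4 ← R4 / (727/30).
R1 ← R1 − 167/30·R4.
R2 ← R2 − 43/15·R4.
R3 ← R3 + 33/10·R4.
R6 ← R6 − 577/30·R4.
Swap R5 and R6.
R5 ← R5 / (11914/727).
R1 ← R1 − 1489/727·R5.
R2 ← R2 − 1176/727·R5.
R3 ← R3 − 506/727·R5.
R4 ← R4 + 89/727·R5.
Row 6 reduces to 0 = -1/4, a contradiction. The system is inconsistent.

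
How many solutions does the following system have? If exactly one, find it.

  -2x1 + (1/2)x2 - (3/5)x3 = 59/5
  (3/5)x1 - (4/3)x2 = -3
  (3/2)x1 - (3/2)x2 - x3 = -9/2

Row-reduce the augmented matrix:
R1 ← R1 / (-2).
R2 ← R2 − 3/5·R1.
R3 ← R3 − 3/2·R1.
R2 ← R2 / (-71/60).
R1 ← R1 + 1/4·R2.
R3 ← R3 + 9/8·R2.
R3 ← R3 / (-454/355).
R1 ← R1 − 24/71·R3.
R2 ← R2 − 54/355·R3.
Reading off the reduced rows gives x1 = -5, x2 = 0, x3 = -3.

x1 = -5, x2 = 0, x3 = -3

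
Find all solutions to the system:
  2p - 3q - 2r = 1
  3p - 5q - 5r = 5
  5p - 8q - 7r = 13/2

Row-reduce:
R1 ← R1 / (2).
R2 ← R2 − 3·R1.
R3 ← R3 − 5·R1.
R2 ← R2 / (-1/2).
R1 ← R1 + 3/2·R2.
R3 ← R3 + 1/2·R2.
Row 3 reduces to 0 = 1/2, a contradiction. The system is inconsistent.

no solution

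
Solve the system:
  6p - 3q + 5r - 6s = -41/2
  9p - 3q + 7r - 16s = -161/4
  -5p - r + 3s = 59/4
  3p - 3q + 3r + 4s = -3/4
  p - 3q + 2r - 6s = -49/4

p = -9/4, q = 1, r = 1, s = 3/2

Row-reduce the augmented matrix:
R1 ← R1 / (6).
R2 ← R2 − 9·R1.
R3 ← R3 + 5·R1.
R4 ← R4 − 3·R1.
R5 ← R5 − 1·R1.
R2 ← R2 / (3/2).
R1 ← R1 + 1/2·R2.
R3 ← R3 + 5/2·R2.
R4 ← R4 + 3/2·R2.
R5 ← R5 + 5/2·R2.
R3 ← R3 / (7/3).
R1 ← R1 − 2/3·R3.
R2 ← R2 + 1/3·R3.
R5 ← R5 − 1/3·R3.
Swap R4 and R5.
R4 ← R4 / (-103/7).
R1 ← R1 − 4/7·R4.
R2 ← R2 + 139/21·R4.
R3 ← R3 + 41/7·R4.
R5 reduces to 0 = 0, so the extra equation is consistent.
Reading off the reduced rows gives p = -9/4, q = 1, r = 1, s = 3/2.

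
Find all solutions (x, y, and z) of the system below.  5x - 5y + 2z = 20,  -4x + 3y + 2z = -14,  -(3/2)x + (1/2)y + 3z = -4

infinitely many solutions

Row-reduce:
R1 ← R1 / (5).
R2 ← R2 + 4·R1.
R3 ← R3 + 3/2·R1.
R2 ← R2 / (-1).
R1 ← R1 + 1·R2.
R3 ← R3 + 1·R2.
Rank is 2 with 3 unknowns, leaving z free.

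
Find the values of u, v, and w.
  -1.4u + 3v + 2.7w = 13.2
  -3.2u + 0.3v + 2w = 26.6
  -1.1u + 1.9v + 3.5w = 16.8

u = -6, v = -2, w = 4

Row-reduce the augmented matrix:
R1 ← R1 / (-7/5).
R2 ← R2 + 16/5·R1.
R3 ← R3 + 11/10·R1.
R2 ← R2 / (-459/70).
R1 ← R1 + 15/7·R2.
R3 ← R3 + 16/35·R2.
R3 ← R3 / (3065/1836).
R1 ← R1 + 173/306·R3.
R2 ← R2 − 292/459·R3.
Reading off the reduced rows gives u = -6, v = -2, w = 4.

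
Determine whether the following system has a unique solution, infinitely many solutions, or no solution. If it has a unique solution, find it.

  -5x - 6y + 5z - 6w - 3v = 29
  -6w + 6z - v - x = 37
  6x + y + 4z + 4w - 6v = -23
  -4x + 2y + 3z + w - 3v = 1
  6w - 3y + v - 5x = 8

Row-reduce the augmented matrix:
R1 ← R1 / (-5).
R2 ← R2 + 1·R1.
R3 ← R3 − 6·R1.
R4 ← R4 + 4·R1.
R5 ← R5 + 5·R1.
R2 ← R2 / (6/5).
R1 ← R1 − 6/5·R2.
R3 ← R3 + 31/5·R2.
R4 ← R4 − 34/5·R2.
R5 ← R5 − 3·R2.
R3 ← R3 / (215/6).
R1 ← R1 + 6·R3.
R2 ← R2 − 25/6·R3.
R4 ← R4 + 88/3·R3.
R5 ← R5 + 35/2·R3.
R4 ← R4 / (2167/215).
R1 ← R1 − 282/215·R4.
R2 ← R2 + 32/43·R4.
R3 ← R3 + 168/215·R4.
R5 ← R5 − 444/43·R4.
R5 ← R5 / (15990/2167).
R1 ← R1 − 157/2167·R5.
R2 ← R2 − 956/2167·R5.
R3 ← R3 + 2030/2167·R5.
R4 ← R4 + 1695/2167·R5.
Reading off the reduced rows gives x = -1, y = -1, z = 6, w = -1, v = 6.

x = -1, y = -1, z = 6, w = -1, v = 6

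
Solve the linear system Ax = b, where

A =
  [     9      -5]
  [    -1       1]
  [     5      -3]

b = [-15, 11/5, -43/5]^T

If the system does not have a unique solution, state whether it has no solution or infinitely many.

x_1 = -1, x_2 = 6/5

Row-reduce the augmented matrix:
R1 ← R1 / (9).
R2 ← R2 + 1·R1.
R3 ← R3 − 5·R1.
R2 ← R2 / (4/9).
R1 ← R1 + 5/9·R2.
R3 ← R3 + 2/9·R2.
R3 reduces to 0 = 0, so the extra equation is consistent.
Reading off the reduced rows gives x_1 = -1, x_2 = 6/5.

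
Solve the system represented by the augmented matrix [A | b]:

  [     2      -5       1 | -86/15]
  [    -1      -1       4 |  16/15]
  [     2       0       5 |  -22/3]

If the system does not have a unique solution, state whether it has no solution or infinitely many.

x_1 = -8/3, x_2 = 0, x_3 = -2/5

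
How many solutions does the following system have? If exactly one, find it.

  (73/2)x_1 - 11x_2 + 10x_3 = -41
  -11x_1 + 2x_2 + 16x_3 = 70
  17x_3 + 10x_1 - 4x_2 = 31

Row-reduce:
R1 ← R1 / (73/2).
R2 ← R2 + 11·R1.
R3 ← R3 − 10·R1.
R2 ← R2 / (-96/73).
R1 ← R1 + 22/73·R2.
R3 ← R3 + 72/73·R2.
Row 3 reduces to 0 = -1, a contradiction. The system is inconsistent.

no solution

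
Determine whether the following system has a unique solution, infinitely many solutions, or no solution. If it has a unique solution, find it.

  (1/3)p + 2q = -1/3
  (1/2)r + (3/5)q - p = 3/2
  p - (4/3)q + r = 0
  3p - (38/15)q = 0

Row-reduce:
R1 ← R1 / (1/3).
R2 ← R2 + 1·R1.
R3 ← R3 − 1·R1.
R4 ← R4 − 3·R1.
R2 ← R2 / (33/5).
R1 ← R1 − 6·R2.
R3 ← R3 + 22/3·R2.
R4 ← R4 + 308/15·R2.
R3 ← R3 / (14/9).
R1 ← R1 + 5/11·R3.
R2 ← R2 − 5/66·R3.
R4 ← R4 − 14/9·R3.
Row 4 reduces to 0 = 3, a contradiction. The system is inconsistent.

no solution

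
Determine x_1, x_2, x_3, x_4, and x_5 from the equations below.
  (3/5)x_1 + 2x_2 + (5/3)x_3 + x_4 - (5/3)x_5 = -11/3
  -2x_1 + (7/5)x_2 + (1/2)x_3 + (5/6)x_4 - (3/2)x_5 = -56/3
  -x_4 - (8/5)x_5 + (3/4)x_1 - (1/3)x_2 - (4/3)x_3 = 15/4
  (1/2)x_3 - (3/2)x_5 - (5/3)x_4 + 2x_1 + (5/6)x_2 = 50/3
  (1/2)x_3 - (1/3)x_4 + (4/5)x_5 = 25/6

x_1 = 5, x_2 = -5, x_3 = 5, x_4 = -5, x_5 = 0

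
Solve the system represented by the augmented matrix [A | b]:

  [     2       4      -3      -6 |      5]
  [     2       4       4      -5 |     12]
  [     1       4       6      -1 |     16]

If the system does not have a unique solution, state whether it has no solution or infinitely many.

infinitely many solutions

Row-reduce:
R1 ← R1 / (2).
R2 ← R2 − 2·R1.
R3 ← R3 − 1·R1.
Swap R2 and R3.
R2 ← R2 / (2).
R1 ← R1 − 2·R2.
R3 ← R3 / (7).
R1 ← R1 + 9·R3.
R2 ← R2 − 15/4·R3.
Rank is 3 with 4 unknowns, leaving x_4 free.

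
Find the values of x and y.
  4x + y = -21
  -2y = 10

x = -4, y = -5

Row-reduce the augmented matrix:
R1 ← R1 / (4).
R2 ← R2 / (-2).
R1 ← R1 − 1/4·R2.
Reading off the reduced rows gives x = -4, y = -5.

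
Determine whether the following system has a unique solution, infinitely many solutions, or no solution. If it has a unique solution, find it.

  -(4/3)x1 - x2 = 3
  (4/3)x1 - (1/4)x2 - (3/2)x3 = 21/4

infinitely many solutions

Row-reduce:
R1 ← R1 / (-4/3).
R2 ← R2 − 4/3·R1.
R2 ← R2 / (-5/4).
R1 ← R1 − 3/4·R2.
Rank is 2 with 3 unknowns, leaving x3 free.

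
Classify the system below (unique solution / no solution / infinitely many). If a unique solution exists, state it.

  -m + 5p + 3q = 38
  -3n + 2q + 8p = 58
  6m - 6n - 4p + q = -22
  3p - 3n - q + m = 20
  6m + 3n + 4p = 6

m = -2, n = -2, p = 6, q = 2

Row-reduce the augmented matrix:
R1 ← R1 / (-1).
R3 ← R3 − 6·R1.
R4 ← R4 − 1·R1.
R5 ← R5 − 6·R1.
R2 ← R2 / (-3).
R3 ← R3 + 6·R2.
R4 ← R4 + 3·R2.
R5 ← R5 − 3·R2.
R3 ← R3 / (10).
R1 ← R1 + 5·R3.
R2 ← R2 + 8/3·R3.
R5 ← R5 − 42·R3.
Swap R4 and R5.
R4 ← R4 / (-43).
R1 ← R1 − 9/2·R4.
R2 ← R2 − 10/3·R4.
R3 ← R3 − 3/2·R4.
R5 reduces to 0 = 0, so the extra equation is consistent.
Reading off the reduced rows gives m = -2, n = -2, p = 6, q = 2.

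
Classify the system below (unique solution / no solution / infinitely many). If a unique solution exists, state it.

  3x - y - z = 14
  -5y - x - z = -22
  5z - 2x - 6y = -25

Row-reduce the augmented matrix:
R1 ← R1 / (3).
R2 ← R2 + 1·R1.
R3 ← R3 + 2·R1.
R2 ← R2 / (-16/3).
R1 ← R1 + 1/3·R2.
R3 ← R3 + 20/3·R2.
R3 ← R3 / (6).
R1 ← R1 + 1/4·R3.
R2 ← R2 − 1/4·R3.
Reading off the reduced rows gives x = 6, y = 3, z = 1.

x = 6, y = 3, z = 1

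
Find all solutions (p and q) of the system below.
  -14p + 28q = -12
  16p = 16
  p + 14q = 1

no solution

Row-reduce:
R1 ← R1 / (-14).
R2 ← R2 − 16·R1.
R3 ← R3 − 1·R1.
R2 ← R2 / (32).
R1 ← R1 + 2·R2.
R3 ← R3 − 16·R2.
Row 3 reduces to 0 = -1, a contradiction. The system is inconsistent.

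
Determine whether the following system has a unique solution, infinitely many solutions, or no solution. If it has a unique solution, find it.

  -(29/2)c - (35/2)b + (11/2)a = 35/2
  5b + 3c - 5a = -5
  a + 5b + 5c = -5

infinitely many solutions

Row-reduce:
R1 ← R1 / (11/2).
R2 ← R2 + 5·R1.
R3 ← R3 − 1·R1.
R2 ← R2 / (-120/11).
R1 ← R1 + 35/11·R2.
R3 ← R3 − 90/11·R2.
Rank is 2 with 3 unknowns, leaving c free.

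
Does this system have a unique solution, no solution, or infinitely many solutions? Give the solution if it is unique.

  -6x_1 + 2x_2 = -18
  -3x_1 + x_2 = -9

infinitely many solutions

Row-reduce:
R1 ← R1 / (-6).
R2 ← R2 + 3·R1.
Rank is 1 with 2 unknowns, leaving x_2 free.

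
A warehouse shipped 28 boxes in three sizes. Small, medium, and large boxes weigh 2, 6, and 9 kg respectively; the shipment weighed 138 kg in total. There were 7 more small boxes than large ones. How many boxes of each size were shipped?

small boxes: 9, medium boxes: 17, large boxes: 2

Let s = small boxes, m = medium boxes, l = large boxes.
  s + m + l = 28
  2s + 6m + 9l = 138
  s - l = 7
Row-reduce the augmented matrix:
R2 ← R2 − 2·R1.
R3 ← R3 − 1·R1.
R2 ← R2 / (4).
R1 ← R1 − 1·R2.
R3 ← R3 + 1·R2.
R3 ← R3 / (-1/4).
R1 ← R1 + 3/4·R3.
R2 ← R2 − 7/4·R3.
Reading off the reduced rows gives s = 9, m = 17, l = 2.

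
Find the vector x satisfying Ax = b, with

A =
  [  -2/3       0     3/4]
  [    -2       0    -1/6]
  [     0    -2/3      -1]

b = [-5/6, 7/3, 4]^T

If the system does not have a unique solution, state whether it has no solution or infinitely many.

x_1 = -1, x_2 = -3, x_3 = -2

Row-reduce the augmented matrix:
R1 ← R1 / (-2/3).
R2 ← R2 + 2·R1.
Swap R2 and R3.
R2 ← R2 / (-2/3).
R3 ← R3 / (-29/12).
R1 ← R1 + 9/8·R3.
R2 ← R2 − 3/2·R3.
Reading off the reduced rows gives x_1 = -1, x_2 = -3, x_3 = -2.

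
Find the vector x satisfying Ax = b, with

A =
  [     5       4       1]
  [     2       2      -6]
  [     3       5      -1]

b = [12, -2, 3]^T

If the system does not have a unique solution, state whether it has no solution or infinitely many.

Row-reduce the augmented matrix:
R1 ← R1 / (5).
R2 ← R2 − 2·R1.
R3 ← R3 − 3·R1.
R2 ← R2 / (2/5).
R1 ← R1 − 4/5·R2.
R3 ← R3 − 13/5·R2.
R3 ← R3 / (40).
R1 ← R1 − 13·R3.
R2 ← R2 + 16·R3.
Reading off the reduced rows gives x_1 = 3, x_2 = -1, x_3 = 1.

x_1 = 3, x_2 = -1, x_3 = 1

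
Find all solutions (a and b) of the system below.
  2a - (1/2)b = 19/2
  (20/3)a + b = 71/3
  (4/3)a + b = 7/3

a = 4, b = -3

Row-reduce the augmented matrix:
R1 ← R1 / (2).
R2 ← R2 − 20/3·R1.
R3 ← R3 − 4/3·R1.
R2 ← R2 / (8/3).
R1 ← R1 + 1/4·R2.
R3 ← R3 − 4/3·R2.
R3 reduces to 0 = 0, so the extra equation is consistent.
Reading off the reduced rows gives a = 4, b = -3.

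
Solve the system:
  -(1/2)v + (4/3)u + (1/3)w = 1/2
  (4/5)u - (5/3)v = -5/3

infinitely many solutions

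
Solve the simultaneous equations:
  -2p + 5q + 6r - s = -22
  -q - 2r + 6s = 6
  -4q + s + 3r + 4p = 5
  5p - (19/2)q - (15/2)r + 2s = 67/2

no solution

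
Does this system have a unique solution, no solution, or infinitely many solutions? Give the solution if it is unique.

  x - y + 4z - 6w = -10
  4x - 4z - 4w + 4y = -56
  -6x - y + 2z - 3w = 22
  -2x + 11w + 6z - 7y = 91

Row-reduce:
R2 ← R2 − 4·R1.
R3 ← R3 + 6·R1.
R4 ← R4 + 2·R1.
R2 ← R2 / (8).
R1 ← R1 + 1·R2.
R3 ← R3 + 7·R2.
R4 ← R4 + 9·R2.
R3 ← R3 / (17/2).
R1 ← R1 − 3/2·R3.
R2 ← R2 + 5/2·R3.
R4 ← R4 + 17/2·R3.
Row 4 reduces to 0 = 1, a contradiction. The system is inconsistent.

no solution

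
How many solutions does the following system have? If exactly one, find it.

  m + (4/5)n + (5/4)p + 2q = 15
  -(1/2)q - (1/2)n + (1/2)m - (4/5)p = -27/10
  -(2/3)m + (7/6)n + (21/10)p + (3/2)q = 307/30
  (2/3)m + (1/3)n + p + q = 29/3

infinitely many solutions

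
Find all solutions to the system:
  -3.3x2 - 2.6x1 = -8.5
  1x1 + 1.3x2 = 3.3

Row-reduce the augmented matrix:
R1 ← R1 / (-13/5).
R2 ← R2 − 1·R1.
R2 ← R2 / (2/65).
R1 ← R1 − 33/26·R2.
Reading off the reduced rows gives x1 = 2, x2 = 1.

x1 = 2, x2 = 1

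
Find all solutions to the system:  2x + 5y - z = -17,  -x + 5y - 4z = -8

infinitely many solutions

Row-reduce:
R1 ← R1 / (2).
R2 ← R2 + 1·R1.
R2 ← R2 / (15/2).
R1 ← R1 − 5/2·R2.
Rank is 2 with 3 unknowns, leaving z free.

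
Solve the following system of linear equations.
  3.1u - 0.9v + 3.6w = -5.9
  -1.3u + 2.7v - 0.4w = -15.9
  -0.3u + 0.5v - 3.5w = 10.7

u = 1, v = -6, w = -4

Row-reduce the augmented matrix:
R1 ← R1 / (31/10).
R2 ← R2 + 13/10·R1.
R3 ← R3 + 3/10·R1.
R2 ← R2 / (72/31).
R1 ← R1 + 9/31·R2.
R3 ← R3 − 64/155·R2.
R3 ← R3 / (-1507/450).
R1 ← R1 − 13/10·R3.
R2 ← R2 − 43/90·R3.
Reading off the reduced rows gives u = 1, v = -6, w = -4.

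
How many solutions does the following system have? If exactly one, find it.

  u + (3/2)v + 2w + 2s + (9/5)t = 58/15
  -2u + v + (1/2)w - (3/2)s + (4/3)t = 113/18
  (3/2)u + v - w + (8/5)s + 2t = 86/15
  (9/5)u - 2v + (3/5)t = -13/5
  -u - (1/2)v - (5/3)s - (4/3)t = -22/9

u = 0, v = 2, w = -2/3, s = -1, t = 7/3

Row-reduce the augmented matrix:
R2 ← R2 + 2·R1.
R3 ← R3 − 3/2·R1.
R4 ← R4 − 9/5·R1.
R5 ← R5 + 1·R1.
R2 ← R2 / (4).
R1 ← R1 − 3/2·R2.
R3 ← R3 + 5/4·R2.
R4 ← R4 + 47/10·R2.
R5 ← R5 − 1·R2.
R3 ← R3 / (-83/32).
R1 ← R1 − 5/16·R3.
R2 ← R2 − 9/8·R3.
R4 ← R4 − 27/16·R3.
R5 ← R5 − 7/8·R3.
R4 ← R4 / (-442/415).
R1 ← R1 − 82/83·R4.
R2 ← R2 − 148/415·R4.
R3 ← R3 − 99/415·R4.
R5 ← R5 + 623/1245·R4.
R5 ← R5 / (-221089/99450).
R1 ← R1 − 11561/3315·R5.
R2 ← R2 − 15684/5525·R5.
R3 ← R3 − 16747/33150·R5.
R4 ← R4 + 23059/6630·R5.
Reading off the reduced rows gives u = 0, v = 2, w = -2/3, s = -1, t = 7/3.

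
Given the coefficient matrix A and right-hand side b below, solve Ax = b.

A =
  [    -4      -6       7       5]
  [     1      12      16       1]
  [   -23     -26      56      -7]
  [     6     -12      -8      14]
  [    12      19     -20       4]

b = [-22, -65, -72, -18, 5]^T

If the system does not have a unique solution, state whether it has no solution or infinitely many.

Row-reduce:
R1 ← R1 / (-4).
R2 ← R2 − 1·R1.
R3 ← R3 + 23·R1.
R4 ← R4 − 6·R1.
R5 ← R5 − 12·R1.
R2 ← R2 / (21/2).
R1 ← R1 − 3/2·R2.
R3 ← R3 − 17/2·R2.
R4 ← R4 + 21·R2.
R5 ← R5 − 1·R2.
R3 ← R3 / (29/21).
R1 ← R1 + 30/7·R3.
R2 ← R2 − 71/42·R3.
R4 ← R4 − 38·R3.
R5 ← R5 + 29/42·R3.
R4 ← R4 / (30736/29).
R1 ← R1 + 3427/29·R4.
R2 ← R2 − 1340/29·R4.
R3 ← R3 + 789/29·R4.
Row 5 reduces to 0 = 3/2, a contradiction. The system is inconsistent.

no solution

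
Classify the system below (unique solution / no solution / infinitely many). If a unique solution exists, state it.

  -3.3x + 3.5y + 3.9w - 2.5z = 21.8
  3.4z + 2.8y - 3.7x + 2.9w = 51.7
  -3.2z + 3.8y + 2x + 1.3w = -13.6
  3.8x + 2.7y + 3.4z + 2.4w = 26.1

Row-reduce the augmented matrix:
R1 ← R1 / (-33/10).
R2 ← R2 + 37/10·R1.
R3 ← R3 − 2·R1.
R4 ← R4 − 19/5·R1.
R2 ← R2 / (-371/330).
R1 ← R1 + 35/33·R2.
R3 ← R3 − 977/165·R2.
R4 ← R4 − 2221/330·R2.
R3 ← R3 / (51857/1855).
R1 ← R1 + 270/53·R3.
R2 ← R2 + 2047/371·R3.
R4 ← R4 − 139703/3710·R3.
R4 ← R4 / (3720909/1037140).
R1 ← R1 + 27916/51857·R4.
R2 ← R2 − 52079/103714·R4.
R3 ← R3 + 15185/103714·R4.
Reading off the reduced rows gives x = -3, y = 1, z = 6, w = 6.

x = -3, y = 1, z = 6, w = 6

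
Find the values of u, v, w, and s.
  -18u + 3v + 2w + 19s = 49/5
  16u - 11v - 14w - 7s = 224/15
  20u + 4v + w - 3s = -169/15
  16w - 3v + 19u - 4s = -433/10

u = -1/2, v = 1/3, w = -2, s = 1/5

Row-reduce the augmented matrix:
R1 ← R1 / (-18).
R2 ← R2 − 16·R1.
R3 ← R3 − 20·R1.
R4 ← R4 − 19·R1.
R2 ← R2 / (-25/3).
R1 ← R1 + 1/6·R2.
R3 ← R3 − 22/3·R2.
R4 ← R4 − 1/6·R2.
R3 ← R3 / (-113/15).
R1 ← R1 − 2/15·R3.
R2 ← R2 − 22/15·R3.
R4 ← R4 − 268/15·R3.
R4 ← R4 / (45113/565).
R1 ← R1 + 88/113·R4.
R2 ← R2 − 2279/565·R4.
R3 ← R3 + 2011/565·R4.
Reading off the reduced rows gives u = -1/2, v = 1/3, w = -2, s = 1/5.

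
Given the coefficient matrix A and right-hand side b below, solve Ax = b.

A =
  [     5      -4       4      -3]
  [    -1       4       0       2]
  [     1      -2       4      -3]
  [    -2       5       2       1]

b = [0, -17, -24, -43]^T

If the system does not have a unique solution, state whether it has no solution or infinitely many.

x_1 = 3, x_2 = -6, x_3 = -6, x_4 = 5

Row-reduce the augmented matrix:
R1 ← R1 / (5).
R2 ← R2 + 1·R1.
R3 ← R3 − 1·R1.
R4 ← R4 + 2·R1.
R2 ← R2 / (16/5).
R1 ← R1 + 4/5·R2.
R3 ← R3 + 6/5·R2.
R4 ← R4 − 17/5·R2.
R3 ← R3 / (7/2).
R1 ← R1 − 1·R3.
R2 ← R2 − 1/4·R3.
R4 ← R4 − 11/4·R3.
R4 ← R4 / (-3/14).
R1 ← R1 − 2/7·R4.
R2 ← R2 − 4/7·R4.
R3 ← R3 + 15/28·R4.
Reading off the reduced rows gives x_1 = 3, x_2 = -6, x_3 = -6, x_4 = 5.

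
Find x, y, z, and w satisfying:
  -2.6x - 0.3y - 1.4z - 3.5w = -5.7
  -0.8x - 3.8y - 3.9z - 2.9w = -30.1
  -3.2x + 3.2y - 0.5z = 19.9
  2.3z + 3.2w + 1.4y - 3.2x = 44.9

x = -6, y = 1, z = 5, w = 4

Row-reduce the augmented matrix:
R1 ← R1 / (-13/5).
R2 ← R2 + 4/5·R1.
R3 ← R3 + 16/5·R1.
R4 ← R4 + 16/5·R1.
R2 ← R2 / (-241/65).
R1 ← R1 − 3/26·R2.
R3 ← R3 − 232/65·R2.
R4 ← R4 − 23/13·R2.
R3 ← R3 / (-5101/2410).
R1 ← R1 − 415/964·R3.
R2 ← R2 − 451/482·R3.
R4 ← R4 − 2853/1205·R3.
R4 ← R4 / (484249/51010).
R1 ← R1 − 36903/20404·R4.
R2 ← R2 − 16529/10202·R4.
R3 ← R3 + 6152/5101·R4.
Reading off the reduced rows gives x = -6, y = 1, z = 5, w = 4.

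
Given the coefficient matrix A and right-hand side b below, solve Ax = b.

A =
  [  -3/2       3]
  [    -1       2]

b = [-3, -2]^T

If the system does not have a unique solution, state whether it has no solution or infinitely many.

infinitely many solutions

Row-reduce:
R1 ← R1 / (-3/2).
R2 ← R2 + 1·R1.
Rank is 1 with 2 unknowns, leaving x_2 free.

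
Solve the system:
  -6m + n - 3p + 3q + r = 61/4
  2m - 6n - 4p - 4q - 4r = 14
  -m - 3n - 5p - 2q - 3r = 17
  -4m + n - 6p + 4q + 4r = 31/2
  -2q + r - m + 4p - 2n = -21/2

m = -1, n = -3/2, p = -2, q = 9/4, r = -2

Row-reduce the augmented matrix:
R1 ← R1 / (-6).
R2 ← R2 − 2·R1.
R3 ← R3 + 1·R1.
R4 ← R4 + 4·R1.
R5 ← R5 + 1·R1.
R2 ← R2 / (-17/3).
R1 ← R1 + 1/6·R2.
R3 ← R3 + 19/6·R2.
R4 ← R4 − 1/3·R2.
R5 ← R5 + 13/6·R2.
R3 ← R3 / (-29/17).
R1 ← R1 − 11/17·R3.
R2 ← R2 − 15/17·R3.
R4 ← R4 + 73/17·R3.
R5 ← R5 − 109/17·R3.
R4 ← R4 / (113/29).
R1 ← R1 + 21/29·R4.
R2 ← R2 − 3/29·R4.
R3 ← R3 − 14/29·R4.
R5 ← R5 + 129/29·R4.
R5 ← R5 / (543/113).
R1 ← R1 − 70/113·R5.
R2 ← R2 + 10/113·R5.
R3 ← R3 + 9/113·R5.
R4 ← R4 − 172/113·R5.
Reading off the reduced rows gives m = -1, n = -3/2, p = -2, q = 9/4, r = -2.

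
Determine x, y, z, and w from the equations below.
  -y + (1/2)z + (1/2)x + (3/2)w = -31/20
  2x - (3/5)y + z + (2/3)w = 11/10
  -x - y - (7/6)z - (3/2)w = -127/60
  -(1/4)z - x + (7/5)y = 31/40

Row-reduce the augmented matrix:
R1 ← R1 / (1/2).
R2 ← R2 − 2·R1.
R3 ← R3 + 1·R1.
R4 ← R4 + 1·R1.
R2 ← R2 / (17/5).
R1 ← R1 + 2·R2.
R3 ← R3 + 3·R2.
R4 ← R4 + 3/5·R2.
R3 ← R3 / (-107/102).
R1 ← R1 − 7/17·R3.
R2 ← R2 + 5/17·R3.
R4 ← R4 − 39/68·R3.
R4 ← R4 / (131/428).
R1 ← R1 + 448/321·R4.
R2 ← R2 + 215/321·R4.
R3 ← R3 − 327/107·R4.
Reading off the reduced rows gives x = 0, y = 1, z = 5/2, w = -6/5.

x = 0, y = 1, z = 5/2, w = -6/5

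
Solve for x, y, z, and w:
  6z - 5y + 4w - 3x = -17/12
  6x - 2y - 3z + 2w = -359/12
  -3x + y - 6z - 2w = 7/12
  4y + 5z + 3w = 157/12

x = -9/4, y = 7/3, z = 9/4, w = -5/2

Row-reduce the augmented matrix:
R1 ← R1 / (-3).
R2 ← R2 − 6·R1.
R3 ← R3 + 3·R1.
R2 ← R2 / (-12).
R1 ← R1 − 5/3·R2.
R3 ← R3 − 6·R2.
R4 ← R4 − 4·R2.
R3 ← R3 / (-15/2).
R1 ← R1 + 3/4·R3.
R2 ← R2 + 3/4·R3.
R4 ← R4 − 8·R3.
R4 ← R4 / (79/15).
R1 ← R1 − 7/45·R4.
R2 ← R2 + 11/15·R4.
R3 ← R3 − 2/15·R4.
Reading off the reduced rows gives x = -9/4, y = 7/3, z = 9/4, w = -5/2.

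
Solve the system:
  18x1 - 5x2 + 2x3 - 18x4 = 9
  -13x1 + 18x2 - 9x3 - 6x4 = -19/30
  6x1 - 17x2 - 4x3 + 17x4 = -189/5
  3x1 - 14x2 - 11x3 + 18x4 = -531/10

x1 = -2/3, x2 = 2/5, x3 = 5/2, x4 = -1

Row-reduce the augmented matrix:
R1 ← R1 / (18).
R2 ← R2 + 13·R1.
R3 ← R3 − 6·R1.
R4 ← R4 − 3·R1.
R2 ← R2 / (259/18).
R1 ← R1 + 5/18·R2.
R3 ← R3 + 46/3·R2.
R4 ← R4 + 79/6·R2.
R3 ← R3 / (-3294/259).
R1 ← R1 + 9/259·R3.
R2 ← R2 + 136/259·R3.
R4 ← R4 + 4726/259·R3.
R4 ← R4 / (-553/1647).
R1 ← R1 + 503/366·R4.
R2 ← R2 + 2362/1647·R4.
R3 ← R3 + 713/3294·R4.
Reading off the reduced rows gives x1 = -2/3, x2 = 2/5, x3 = 5/2, x4 = -1.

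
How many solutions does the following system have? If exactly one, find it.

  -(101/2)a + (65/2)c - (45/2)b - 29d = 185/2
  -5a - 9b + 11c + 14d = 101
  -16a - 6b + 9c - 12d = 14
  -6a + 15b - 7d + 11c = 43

Row-reduce:
R1 ← R1 / (-101/2).
R2 ← R2 + 5·R1.
R3 ← R3 + 16·R1.
R4 ← R4 + 6·R1.
R2 ← R2 / (-684/101).
R1 ← R1 − 45/101·R2.
R3 ← R3 − 114/101·R2.
R4 ← R4 − 1785/101·R2.
Swap R3 and R4.
R3 ← R3 / (1043/38).
R1 ← R1 + 5/38·R3.
R2 ← R2 + 131/114·R3.
Rank is 3 with 4 unknowns, leaving d free.

infinitely many solutions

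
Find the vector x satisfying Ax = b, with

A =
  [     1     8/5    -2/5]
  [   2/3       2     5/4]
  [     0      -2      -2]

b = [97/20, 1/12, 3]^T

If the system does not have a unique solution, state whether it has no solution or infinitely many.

x_1 = 5/4, x_2 = 3/2, x_3 = -3

Row-reduce the augmented matrix:
R2 ← R2 − 2/3·R1.
R2 ← R2 / (14/15).
R1 ← R1 − 8/5·R2.
R3 ← R3 + 2·R2.
R3 ← R3 / (5/4).
R1 ← R1 + 3·R3.
R2 ← R2 − 13/8·R3.
Reading off the reduced rows gives x_1 = 5/4, x_2 = 3/2, x_3 = -3.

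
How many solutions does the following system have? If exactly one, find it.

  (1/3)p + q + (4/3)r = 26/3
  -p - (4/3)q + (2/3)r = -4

Row-reduce:
R1 ← R1 / (1/3).
R2 ← R2 + 1·R1.
R2 ← R2 / (5/3).
R1 ← R1 − 3·R2.
Rank is 2 with 3 unknowns, leaving r free.

infinitely many solutions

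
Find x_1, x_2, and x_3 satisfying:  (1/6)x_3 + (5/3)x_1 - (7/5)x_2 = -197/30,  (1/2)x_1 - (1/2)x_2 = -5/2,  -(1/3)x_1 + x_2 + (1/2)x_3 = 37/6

x_1 = 1, x_2 = 6, x_3 = 1

Row-reduce the augmented matrix:
R1 ← R1 / (5/3).
R2 ← R2 − 1/2·R1.
R3 ← R3 + 1/3·R1.
R2 ← R2 / (-2/25).
R1 ← R1 + 21/25·R2.
R3 ← R3 − 18/25·R2.
R3 ← R3 / (1/12).
R1 ← R1 − 5/8·R3.
R2 ← R2 − 5/8·R3.
Reading off the reduced rows gives x_1 = 1, x_2 = 6, x_3 = 1.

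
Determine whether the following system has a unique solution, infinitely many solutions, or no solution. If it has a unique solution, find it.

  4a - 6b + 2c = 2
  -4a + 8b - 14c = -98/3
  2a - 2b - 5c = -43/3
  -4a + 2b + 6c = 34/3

a = 3, b = 8/3, c = 3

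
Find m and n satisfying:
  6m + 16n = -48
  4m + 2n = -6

m = 0, n = -3

Row-reduce the augmented matrix:
R1 ← R1 / (6).
R2 ← R2 − 4·R1.
R2 ← R2 / (-26/3).
R1 ← R1 − 8/3·R2.
Reading off the reduced rows gives m = 0, n = -3.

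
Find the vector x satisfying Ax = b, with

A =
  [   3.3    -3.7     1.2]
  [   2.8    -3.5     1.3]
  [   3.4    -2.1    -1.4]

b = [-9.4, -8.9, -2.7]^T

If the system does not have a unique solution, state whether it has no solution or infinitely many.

Row-reduce the augmented matrix:
R1 ← R1 / (33/10).
R2 ← R2 − 14/5·R1.
R3 ← R3 − 17/5·R1.
R2 ← R2 / (-119/330).
R1 ← R1 + 37/33·R2.
R3 ← R3 − 113/66·R2.
R3 ← R3 / (-309/238).
R1 ← R1 + 61/119·R3.
R2 ← R2 + 93/119·R3.
Reading off the reduced rows gives x_1 = -1, x_2 = 1, x_3 = -2.

x_1 = -1, x_2 = 1, x_3 = -2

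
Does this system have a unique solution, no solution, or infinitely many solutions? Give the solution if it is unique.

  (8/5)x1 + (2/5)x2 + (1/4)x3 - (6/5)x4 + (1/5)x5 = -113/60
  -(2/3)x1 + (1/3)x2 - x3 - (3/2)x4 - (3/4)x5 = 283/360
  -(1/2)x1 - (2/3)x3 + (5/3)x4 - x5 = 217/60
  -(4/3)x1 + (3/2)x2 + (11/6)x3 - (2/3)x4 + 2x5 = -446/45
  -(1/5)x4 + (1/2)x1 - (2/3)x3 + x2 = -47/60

x1 = 1/3, x2 = -2, x3 = -9/5, x4 = 3/4, x5 = -4/3

Row-reduce the augmented matrix:
R1 ← R1 / (8/5).
R2 ← R2 + 2/3·R1.
R3 ← R3 + 1/2·R1.
R4 ← R4 + 4/3·R1.
R5 ← R5 − 1/2·R1.
R2 ← R2 / (1/2).
R1 ← R1 − 1/4·R2.
R3 ← R3 − 1/8·R2.
R4 ← R4 − 11/6·R2.
R5 ← R5 − 7/8·R2.
R3 ← R3 / (-35/96).
R1 ← R1 − 29/48·R3.
R2 ← R2 + 43/24·R3.
R4 ← R4 − 767/144·R3.
R5 ← R5 − 79/96·R3.
R4 ← R4 / (40121/1260).
R1 ← R1 − 338/105·R4.
R2 ← R2 + 2689/210·R4.
R3 ← R3 + 172/35·R4.
R5 ← R5 − 1621/210·R4.
R5 ← R5 / (587644/601815).
R1 ← R1 + 5887/40121·R5.
R2 ← R2 + 8810/40121·R5.
R3 ← R3 − 43648/40121·R5.
R4 ← R4 + 16759/80242·R5.
Reading off the reduced rows gives x1 = 1/3, x2 = -2, x3 = -9/5, x4 = 3/4, x5 = -4/3.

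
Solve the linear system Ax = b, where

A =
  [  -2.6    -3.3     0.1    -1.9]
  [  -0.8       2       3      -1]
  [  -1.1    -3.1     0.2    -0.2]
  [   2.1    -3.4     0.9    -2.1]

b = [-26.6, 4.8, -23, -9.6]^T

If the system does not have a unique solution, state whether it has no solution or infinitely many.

x_1 = 4, x_2 = 6, x_3 = -2, x_4 = -2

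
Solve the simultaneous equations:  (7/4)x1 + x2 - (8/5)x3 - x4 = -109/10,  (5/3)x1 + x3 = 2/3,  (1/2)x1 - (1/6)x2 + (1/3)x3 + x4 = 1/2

Row-reduce:
R1 ← R1 / (7/4).
R2 ← R2 − 5/3·R1.
R3 ← R3 − 1/2·R1.
R2 ← R2 / (-20/21).
R1 ← R1 − 4/7·R2.
R3 ← R3 + 19/42·R2.
R3 ← R3 / (-49/120).
R1 ← R1 − 3/5·R3.
R2 ← R2 + 53/20·R3.
Rank is 3 with 4 unknowns, leaving x4 free.

infinitely many solutions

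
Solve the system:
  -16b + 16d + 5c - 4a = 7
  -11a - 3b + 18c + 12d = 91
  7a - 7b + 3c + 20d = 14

Row-reduce:
R1 ← R1 / (-4).
R2 ← R2 + 11·R1.
R3 ← R3 − 7·R1.
R2 ← R2 / (41).
R1 ← R1 − 4·R2.
R3 ← R3 + 35·R2.
R3 ← R3 / (1261/82).
R1 ← R1 + 273/164·R3.
R2 ← R2 − 17/164·R3.
Rank is 3 with 4 unknowns, leaving d free.

infinitely many solutions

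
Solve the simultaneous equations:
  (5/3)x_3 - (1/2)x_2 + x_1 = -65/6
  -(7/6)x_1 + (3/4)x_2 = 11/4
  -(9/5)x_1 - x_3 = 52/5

Row-reduce the augmented matrix:
R2 ← R2 + 7/6·R1.
R3 ← R3 + 9/5·R1.
R2 ← R2 / (1/6).
R1 ← R1 + 1/2·R2.
R3 ← R3 + 9/10·R2.
R3 ← R3 / (25/2).
R1 ← R1 − 15/2·R3.
R2 ← R2 − 35/3·R3.
Reading off the reduced rows gives x_1 = -3, x_2 = -1, x_3 = -5.

x_1 = -3, x_2 = -1, x_3 = -5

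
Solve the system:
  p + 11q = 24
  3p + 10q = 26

From equation 1: p = 24 − 11·q.
Substitute into equation 2 and solve: q = 2.
Then p = 2.

p = 2, q = 2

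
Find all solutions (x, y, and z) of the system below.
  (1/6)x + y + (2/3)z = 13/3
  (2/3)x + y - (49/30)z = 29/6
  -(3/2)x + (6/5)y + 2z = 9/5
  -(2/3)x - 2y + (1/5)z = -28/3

no solution

Row-reduce:
R1 ← R1 / (1/6).
R2 ← R2 − 2/3·R1.
R3 ← R3 + 3/2·R1.
R4 ← R4 + 2/3·R1.
R2 ← R2 / (-3).
R1 ← R1 − 6·R2.
R3 ← R3 − 51/5·R2.
R4 ← R4 − 2·R2.
R3 ← R3 / (-331/50).
R1 ← R1 + 23/5·R3.
R2 ← R2 − 43/30·R3.
Row 4 reduces to 0 = -1/3, a contradiction. The system is inconsistent.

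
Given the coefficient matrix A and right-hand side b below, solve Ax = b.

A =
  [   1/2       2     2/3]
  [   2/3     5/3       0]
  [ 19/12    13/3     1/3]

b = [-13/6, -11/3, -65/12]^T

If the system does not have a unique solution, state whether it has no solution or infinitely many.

no solution

Row-reduce:
R1 ← R1 / (1/2).
R2 ← R2 − 2/3·R1.
R3 ← R3 − 19/12·R1.
R2 ← R2 / (-1).
R1 ← R1 − 4·R2.
R3 ← R3 + 2·R2.
Row 3 reduces to 0 = 3, a contradiction. The system is inconsistent.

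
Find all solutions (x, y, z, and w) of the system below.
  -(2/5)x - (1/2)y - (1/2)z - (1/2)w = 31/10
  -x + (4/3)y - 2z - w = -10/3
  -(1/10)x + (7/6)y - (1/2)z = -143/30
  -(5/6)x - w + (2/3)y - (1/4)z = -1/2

infinitely many solutions

Row-reduce:
R1 ← R1 / (-2/5).
R2 ← R2 + 1·R1.
R3 ← R3 + 1/10·R1.
R4 ← R4 + 5/6·R1.
R2 ← R2 / (31/12).
R1 ← R1 − 5/4·R2.
R3 ← R3 − 31/24·R2.
R4 ← R4 − 41/24·R2.
Swap R3 and R4.
R3 ← R3 / (479/372).
R1 ← R1 − 50/31·R3.
R2 ← R2 + 9/31·R3.
Rank is 3 with 4 unknowns, leaving w free.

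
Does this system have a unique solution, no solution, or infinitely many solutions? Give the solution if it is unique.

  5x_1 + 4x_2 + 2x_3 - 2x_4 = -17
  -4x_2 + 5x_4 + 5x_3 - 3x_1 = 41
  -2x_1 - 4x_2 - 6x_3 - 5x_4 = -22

infinitely many solutions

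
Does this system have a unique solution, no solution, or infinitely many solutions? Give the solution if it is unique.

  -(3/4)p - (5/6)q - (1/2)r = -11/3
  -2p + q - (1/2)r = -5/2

Row-reduce:
R1 ← R1 / (-3/4).
R2 ← R2 + 2·R1.
R2 ← R2 / (29/9).
R1 ← R1 − 10/9·R2.
Rank is 2 with 3 unknowns, leaving r free.

infinitely many solutions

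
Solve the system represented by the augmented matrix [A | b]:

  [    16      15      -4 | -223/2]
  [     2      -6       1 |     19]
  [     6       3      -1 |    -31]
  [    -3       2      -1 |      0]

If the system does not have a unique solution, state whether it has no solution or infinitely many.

no solution

Row-reduce:
R1 ← R1 / (16).
R2 ← R2 − 2·R1.
R3 ← R3 − 6·R1.
R4 ← R4 + 3·R1.
R2 ← R2 / (-63/8).
R1 ← R1 − 15/16·R2.
R3 ← R3 + 21/8·R2.
R4 ← R4 − 77/16·R2.
Swap R3 and R4.
R3 ← R3 / (-5/6).
R1 ← R1 + 1/14·R3.
R2 ← R2 + 4/21·R3.
Row 4 reduces to 0 = -1/6, a contradiction. The system is inconsistent.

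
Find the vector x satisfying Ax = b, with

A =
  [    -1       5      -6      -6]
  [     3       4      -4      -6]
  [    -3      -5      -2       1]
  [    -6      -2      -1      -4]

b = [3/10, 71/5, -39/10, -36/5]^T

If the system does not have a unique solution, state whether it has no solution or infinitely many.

Row-reduce the augmented matrix:
R1 ← R1 / (-1).
R2 ← R2 − 3·R1.
R3 ← R3 + 3·R1.
R4 ← R4 + 6·R1.
R2 ← R2 / (19).
R1 ← R1 + 5·R2.
R3 ← R3 + 20·R2.
R4 ← R4 + 32·R2.
R3 ← R3 / (-136/19).
R1 ← R1 − 4/19·R3.
R2 ← R2 + 22/19·R3.
R4 ← R4 + 39/19·R3.
R4 ← R4 / (-53/8).
R1 ← R1 + 1/2·R4.
R2 ← R2 + 1/4·R4.
R3 ← R3 − 7/8·R4.
Reading off the reduced rows gives x_1 = 3, x_2 = -3/2, x_3 = 1/5, x_4 = -2.

x_1 = 3, x_2 = -3/2, x_3 = 1/5, x_4 = -2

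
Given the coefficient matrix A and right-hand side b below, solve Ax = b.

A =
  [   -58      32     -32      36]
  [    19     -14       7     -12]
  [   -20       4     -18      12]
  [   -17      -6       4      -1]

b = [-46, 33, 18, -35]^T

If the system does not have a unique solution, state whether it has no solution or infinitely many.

Row-reduce:
R1 ← R1 / (-58).
R2 ← R2 − 19·R1.
R3 ← R3 + 20·R1.
R4 ← R4 + 17·R1.
R2 ← R2 / (-102/29).
R1 ← R1 + 16/29·R2.
R3 ← R3 + 204/29·R2.
R4 ← R4 + 446/29·R2.
Swap R3 and R4.
R3 ← R3 / (1459/51).
R1 ← R1 − 56/51·R3.
R2 ← R2 − 101/102·R3.
Row 4 reduces to 0 = -2, a contradiction. The system is inconsistent.

no solution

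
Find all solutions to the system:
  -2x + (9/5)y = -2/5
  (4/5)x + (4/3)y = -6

x = -5/2, y = -3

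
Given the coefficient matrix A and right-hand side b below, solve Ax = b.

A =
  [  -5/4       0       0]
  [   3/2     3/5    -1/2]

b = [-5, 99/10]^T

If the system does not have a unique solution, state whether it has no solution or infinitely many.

infinitely many solutions

Row-reduce:
R1 ← R1 / (-5/4).
R2 ← R2 − 3/2·R1.
R2 ← R2 / (3/5).
Rank is 2 with 3 unknowns, leaving x_3 free.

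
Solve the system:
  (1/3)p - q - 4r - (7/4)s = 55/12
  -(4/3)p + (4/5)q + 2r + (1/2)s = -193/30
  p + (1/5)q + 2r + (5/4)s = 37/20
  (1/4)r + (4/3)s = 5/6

infinitely many solutions

Row-reduce:
R1 ← R1 / (1/3).
R2 ← R2 + 4/3·R1.
R3 ← R3 − 1·R1.
R2 ← R2 / (-16/5).
R1 ← R1 + 3·R2.
R3 ← R3 − 16/5·R2.
Swap R3 and R4.
R3 ← R3 / (1/4).
R1 ← R1 − 9/8·R3.
R2 ← R2 − 35/8·R3.
Rank is 3 with 4 unknowns, leaving s free.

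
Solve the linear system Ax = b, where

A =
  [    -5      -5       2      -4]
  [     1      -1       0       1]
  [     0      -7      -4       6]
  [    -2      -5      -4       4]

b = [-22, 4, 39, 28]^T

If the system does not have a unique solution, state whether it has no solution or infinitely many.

Row-reduce:
R1 ← R1 / (-5).
R2 ← R2 − 1·R1.
R4 ← R4 + 2·R1.
R2 ← R2 / (-2).
R1 ← R1 − 1·R2.
R3 ← R3 + 7·R2.
R4 ← R4 + 3·R2.
R3 ← R3 / (-27/5).
R1 ← R1 + 1/5·R3.
R2 ← R2 + 1/5·R3.
R4 ← R4 + 27/5·R3.
Row 4 reduces to 0 = -3, a contradiction. The system is inconsistent.

no solution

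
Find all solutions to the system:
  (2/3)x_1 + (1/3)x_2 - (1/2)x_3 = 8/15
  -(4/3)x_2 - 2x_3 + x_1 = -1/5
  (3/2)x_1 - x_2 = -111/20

x_1 = -11/5, x_2 = 9/4, x_3 = -5/2

Row-reduce the augmented matrix:
R1 ← R1 / (2/3).
R2 ← R2 − 1·R1.
R3 ← R3 − 3/2·R1.
R2 ← R2 / (-11/6).
R1 ← R1 − 1/2·R2.
R3 ← R3 + 7/4·R2.
R3 ← R3 / (51/22).
R1 ← R1 + 12/11·R3.
R2 ← R2 − 15/22·R3.
Reading off the reduced rows gives x_1 = -11/5, x_2 = 9/4, x_3 = -5/2.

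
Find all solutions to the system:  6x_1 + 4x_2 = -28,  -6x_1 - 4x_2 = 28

Row-reduce:
R1 ← R1 / (6).
R2 ← R2 + 6·R1.
Rank is 1 with 2 unknowns, leaving x_2 free.

infinitely many solutions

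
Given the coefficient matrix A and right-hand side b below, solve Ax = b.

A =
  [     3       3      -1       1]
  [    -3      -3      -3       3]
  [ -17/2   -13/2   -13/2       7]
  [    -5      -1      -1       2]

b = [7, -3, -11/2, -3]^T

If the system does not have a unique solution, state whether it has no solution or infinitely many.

Row-reduce:
R1 ← R1 / (3).
R2 ← R2 + 3·R1.
R3 ← R3 + 17/2·R1.
R4 ← R4 + 5·R1.
Swap R2 and R3.
R2 ← R2 / (2).
R1 ← R1 − 1·R2.
R4 ← R4 − 4·R2.
R3 ← R3 / (-4).
R1 ← R1 − 13/3·R3.
R2 ← R2 + 14/3·R3.
R4 ← R4 − 16·R3.
Row 4 reduces to 0 = -4, a contradiction. The system is inconsistent.

no solution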